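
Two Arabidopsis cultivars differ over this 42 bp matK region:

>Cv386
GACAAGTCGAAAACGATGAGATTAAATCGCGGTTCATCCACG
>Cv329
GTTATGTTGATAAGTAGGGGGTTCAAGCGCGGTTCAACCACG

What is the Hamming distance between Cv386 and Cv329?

13

The sequences differ at positions 2 (A/T), 3 (C/T), 5 (A/T), 8 (C/T), 11 (A/T), 14 (C/G), 15 (G/T), 17 (T/G), 19 (A/G), 21 (A/G), 24 (A/C), 27 (T/G), 37 (T/A).
That gives 13 mismatches out of 42 aligned sites, so the Hamming distance is 13.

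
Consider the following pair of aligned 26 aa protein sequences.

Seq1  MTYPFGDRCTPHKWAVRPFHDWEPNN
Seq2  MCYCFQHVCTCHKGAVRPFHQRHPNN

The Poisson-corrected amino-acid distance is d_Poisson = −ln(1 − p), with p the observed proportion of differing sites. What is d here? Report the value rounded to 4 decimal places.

0.4855

Differing sites — 2:T/C; 4:P/C; 6:G/Q; 7:D/H; 8:R/V; 11:P/C; 14:W/G; 21:D/Q; 22:W/R; 23:E/H.
p = 10/26 = 0.384615.
d = −ln(1 − 0.384615) = −ln(0.615385) = 0.4855.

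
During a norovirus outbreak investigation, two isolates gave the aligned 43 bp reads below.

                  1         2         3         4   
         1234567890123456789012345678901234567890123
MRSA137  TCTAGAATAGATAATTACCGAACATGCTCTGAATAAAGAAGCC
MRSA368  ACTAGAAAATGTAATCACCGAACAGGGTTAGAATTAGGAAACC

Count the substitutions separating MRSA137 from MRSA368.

The sequences differ at positions 1 (T/A), 8 (T/A), 10 (G/T), 11 (A/G), 16 (T/C), 25 (T/G), 27 (C/G), 29 (C/T), 30 (T/A), 35 (A/T), 37 (A/G), 41 (G/A).
That gives 12 mismatches out of 43 aligned sites, so the Hamming distance is 12.

12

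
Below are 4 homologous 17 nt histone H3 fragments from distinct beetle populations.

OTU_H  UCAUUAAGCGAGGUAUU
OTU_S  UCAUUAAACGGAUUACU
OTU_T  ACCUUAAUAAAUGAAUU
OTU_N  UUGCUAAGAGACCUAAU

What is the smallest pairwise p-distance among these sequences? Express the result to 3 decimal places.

Pairwise Hamming distances:
  OTU_H vs OTU_S: 5
  OTU_H vs OTU_T: 7
  OTU_H vs OTU_N: 7
  OTU_S vs OTU_T: 10
  OTU_S vs OTU_N: 9
  OTU_T vs OTU_N: 10
The smallest is 5 mismatches, between OTU_H and OTU_S; p = 5/17 = 0.294.

0.294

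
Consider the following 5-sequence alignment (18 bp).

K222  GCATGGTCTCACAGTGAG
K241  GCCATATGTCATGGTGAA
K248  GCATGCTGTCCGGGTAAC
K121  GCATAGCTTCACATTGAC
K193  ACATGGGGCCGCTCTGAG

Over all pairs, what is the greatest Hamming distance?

12

Pairwise Hamming distances:
  K222 vs K241: 8
  K222 vs K248: 7
  K222 vs K121: 5
  K222 vs K193: 7
  K241 vs K248: 8
  K241 vs K121: 10
  K241 vs K193: 12
  K248 vs K121: 9
  K248 vs K193: 10
  K121 vs K193: 9
The largest is 12, between K241 and K193.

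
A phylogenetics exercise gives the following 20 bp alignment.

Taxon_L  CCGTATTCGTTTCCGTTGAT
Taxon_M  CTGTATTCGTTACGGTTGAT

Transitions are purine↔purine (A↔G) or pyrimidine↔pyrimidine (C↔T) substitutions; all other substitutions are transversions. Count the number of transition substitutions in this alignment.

1

The sequences differ at positions 2 (C/T, transition), 12 (T/A, transversion), 14 (C/G, transversion).
Of the 3 differences, 1 transition and 2 transversions, so the answer is 1.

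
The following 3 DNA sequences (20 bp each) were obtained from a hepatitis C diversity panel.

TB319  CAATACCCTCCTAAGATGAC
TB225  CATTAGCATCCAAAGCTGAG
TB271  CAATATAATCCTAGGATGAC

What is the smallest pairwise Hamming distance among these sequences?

Pairwise Hamming distances:
  TB319 vs TB225: 6
  TB319 vs TB271: 4
  TB225 vs TB271: 7
The smallest is 4, between TB319 and TB271.

4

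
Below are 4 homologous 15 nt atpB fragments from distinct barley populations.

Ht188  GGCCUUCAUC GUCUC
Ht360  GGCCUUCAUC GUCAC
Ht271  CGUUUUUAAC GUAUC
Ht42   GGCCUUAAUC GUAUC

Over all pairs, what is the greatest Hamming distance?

Pairwise Hamming distances:
  Ht188 vs Ht360: 1
  Ht188 vs Ht271: 6
  Ht188 vs Ht42: 2
  Ht360 vs Ht271: 7
  Ht360 vs Ht42: 3
  Ht271 vs Ht42: 5
The largest is 7, between Ht360 and Ht271.

7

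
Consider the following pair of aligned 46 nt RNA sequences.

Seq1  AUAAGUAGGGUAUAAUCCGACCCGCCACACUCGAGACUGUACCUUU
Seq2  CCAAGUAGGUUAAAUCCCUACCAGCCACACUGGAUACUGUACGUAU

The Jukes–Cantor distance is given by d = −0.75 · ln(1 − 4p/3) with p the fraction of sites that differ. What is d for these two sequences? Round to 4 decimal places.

0.3206

The sequences differ at positions 1 (A/C), 2 (U/C), 10 (G/U), 13 (U/A), 15 (A/U), 16 (U/C), 19 (G/U), 23 (C/A), 32 (C/G), 35 (G/U), 43 (C/G), 45 (U/A).
p = 12/46 = 0.260870.
d = −0.75 · ln(1 − (4/3)·0.260870) = −0.75 · ln(0.652173) = −0.75 · (-0.427445) = 0.3206.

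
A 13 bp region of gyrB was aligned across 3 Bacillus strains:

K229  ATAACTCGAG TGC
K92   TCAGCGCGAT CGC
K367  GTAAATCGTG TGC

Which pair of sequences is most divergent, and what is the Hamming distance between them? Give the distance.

Pairwise Hamming distances:
  K229 vs K92: 6
  K229 vs K367: 3
  K92 vs K367: 8
The largest is 8, between K92 and K367.

8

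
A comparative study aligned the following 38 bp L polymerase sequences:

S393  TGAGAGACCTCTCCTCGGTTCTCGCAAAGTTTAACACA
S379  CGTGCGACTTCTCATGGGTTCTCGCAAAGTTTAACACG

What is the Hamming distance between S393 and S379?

7

Differing sites — 1:T/C; 3:A/T; 5:A/C; 9:C/T; 14:C/A; 16:C/G; 38:A/G.
That gives 7 mismatches out of 38 aligned sites, so the Hamming distance is 7.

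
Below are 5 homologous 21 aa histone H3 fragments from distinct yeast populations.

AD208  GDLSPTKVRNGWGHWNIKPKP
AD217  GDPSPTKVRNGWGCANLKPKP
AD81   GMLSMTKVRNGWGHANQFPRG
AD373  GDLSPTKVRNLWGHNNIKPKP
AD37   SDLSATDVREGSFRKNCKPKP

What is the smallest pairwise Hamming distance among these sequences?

Pairwise Hamming distances:
  AD208 vs AD217: 4
  AD208 vs AD81: 7
  AD208 vs AD373: 2
  AD208 vs AD37: 9
  AD217 vs AD81: 8
  AD217 vs AD373: 5
  AD217 vs AD37: 10
  AD81 vs AD373: 8
  AD81 vs AD37: 13
  AD373 vs AD37: 10
The smallest is 2, between AD208 and AD373.

2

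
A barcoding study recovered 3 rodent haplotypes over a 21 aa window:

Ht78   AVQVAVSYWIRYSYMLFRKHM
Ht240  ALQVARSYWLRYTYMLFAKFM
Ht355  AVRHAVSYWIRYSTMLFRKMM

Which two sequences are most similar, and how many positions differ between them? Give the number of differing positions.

Pairwise Hamming distances:
  Ht78 vs Ht240: 6
  Ht78 vs Ht355: 4
  Ht240 vs Ht355: 9
The smallest is 4, between Ht78 and Ht355.

4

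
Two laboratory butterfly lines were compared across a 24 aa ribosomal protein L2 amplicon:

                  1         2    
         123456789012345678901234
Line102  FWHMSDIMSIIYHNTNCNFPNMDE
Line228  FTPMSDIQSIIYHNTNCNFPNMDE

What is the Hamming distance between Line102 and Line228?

The sequences differ at positions 2 (W/T), 3 (H/P), 8 (M/Q).
That gives 3 mismatches out of 24 aligned sites, so the Hamming distance is 3.

3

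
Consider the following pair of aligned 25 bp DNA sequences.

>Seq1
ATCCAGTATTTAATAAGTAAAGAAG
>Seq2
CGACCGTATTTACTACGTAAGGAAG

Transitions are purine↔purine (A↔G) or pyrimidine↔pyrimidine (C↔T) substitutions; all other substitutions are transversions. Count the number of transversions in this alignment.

6

Mismatches occur at site 1 (A↔C, transversion), site 2 (T↔G, transversion), site 3 (C↔A, transversion), site 5 (A↔C, transversion), site 13 (A↔C, transversion), site 16 (A↔C, transversion), site 21 (A↔G, transition).
Of the 7 differences, 1 transition and 6 transversions, so the answer is 6.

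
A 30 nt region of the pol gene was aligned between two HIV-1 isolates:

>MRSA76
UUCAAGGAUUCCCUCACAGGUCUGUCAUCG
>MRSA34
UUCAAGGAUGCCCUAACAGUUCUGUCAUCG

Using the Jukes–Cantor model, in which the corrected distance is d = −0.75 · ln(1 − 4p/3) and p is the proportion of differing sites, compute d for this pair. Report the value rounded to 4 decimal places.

Differing sites — 10:U/G; 15:C/A; 20:G/U.
p = 3/30 = 0.100000.
d = −0.75 · ln(1 − (4/3)·0.100000) = −0.75 · ln(0.866667) = −0.75 · (-0.143100) = 0.1073.

0.1073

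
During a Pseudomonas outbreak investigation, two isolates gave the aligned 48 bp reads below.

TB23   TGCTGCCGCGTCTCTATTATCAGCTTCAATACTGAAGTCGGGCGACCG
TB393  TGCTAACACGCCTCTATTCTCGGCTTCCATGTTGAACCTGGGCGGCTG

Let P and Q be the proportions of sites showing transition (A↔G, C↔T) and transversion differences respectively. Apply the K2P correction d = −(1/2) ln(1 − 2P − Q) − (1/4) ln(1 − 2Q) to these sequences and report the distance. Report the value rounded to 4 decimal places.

0.3922

Differing sites — 5:G/A (Ti); 6:C/A (Tv); 8:G/A (Ti); 11:T/C (Ti); 19:A/C (Tv); 22:A/G (Ti); 28:A/C (Tv); 31:A/G (Ti); 32:C/T (Ti); 37:G/C (Tv); 38:T/C (Ti); 39:C/T (Ti); 45:A/G (Ti); 47:C/T (Ti).
Of the 14 differences, 10 transitions and 4 transversions over 48 sites: P = 10/48 = 0.208333, Q = 4/48 = 0.083333.
d = −0.5·ln(0.500001) − 0.25·ln(0.833334) = −0.5·(-0.693145) − 0.25·(-0.182321) = 0.3922.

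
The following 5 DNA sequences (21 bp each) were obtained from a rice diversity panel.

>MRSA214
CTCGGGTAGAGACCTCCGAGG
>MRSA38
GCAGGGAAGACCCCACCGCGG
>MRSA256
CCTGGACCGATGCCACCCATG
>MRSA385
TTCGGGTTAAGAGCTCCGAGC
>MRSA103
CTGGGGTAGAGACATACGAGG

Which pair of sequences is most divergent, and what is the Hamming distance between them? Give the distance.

Pairwise Hamming distances:
  MRSA214 vs MRSA38: 8
  MRSA214 vs MRSA256: 10
  MRSA214 vs MRSA385: 5
  MRSA214 vs MRSA103: 3
  MRSA38 vs MRSA256: 10
  MRSA38 vs MRSA385: 12
  MRSA38 vs MRSA103: 10
  MRSA256 vs MRSA385: 14
  MRSA256 vs MRSA103: 12
  MRSA385 vs MRSA103: 8
The largest is 14, between MRSA256 and MRSA385.

14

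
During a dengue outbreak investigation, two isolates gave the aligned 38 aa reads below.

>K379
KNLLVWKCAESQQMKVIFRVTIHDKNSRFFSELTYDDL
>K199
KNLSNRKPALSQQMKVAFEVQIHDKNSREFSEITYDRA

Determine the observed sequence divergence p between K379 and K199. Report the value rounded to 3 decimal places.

Differing sites — 4:L/S; 5:V/N; 6:W/R; 8:C/P; 10:E/L; 17:I/A; 19:R/E; 21:T/Q; 29:F/E; 33:L/I; 37:D/R; 38:L/A.
There are 12 differences over 38 sites, so p = 12/38 = 0.316.

0.316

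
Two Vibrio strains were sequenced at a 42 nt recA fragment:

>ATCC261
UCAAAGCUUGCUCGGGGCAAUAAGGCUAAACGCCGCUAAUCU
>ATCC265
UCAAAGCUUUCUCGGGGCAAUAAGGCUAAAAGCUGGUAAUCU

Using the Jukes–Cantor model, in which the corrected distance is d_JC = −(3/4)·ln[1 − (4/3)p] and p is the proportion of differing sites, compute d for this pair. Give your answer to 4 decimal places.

0.1019

Mismatches occur at site 10 (G↔U), site 31 (C↔A), site 34 (C↔U), site 36 (C↔G).
p = 4/42 = 0.095238.
d = −0.75 · ln(1 − (4/3)·0.095238) = −0.75 · ln(0.873016) = −0.75 · (-0.135801) = 0.1019.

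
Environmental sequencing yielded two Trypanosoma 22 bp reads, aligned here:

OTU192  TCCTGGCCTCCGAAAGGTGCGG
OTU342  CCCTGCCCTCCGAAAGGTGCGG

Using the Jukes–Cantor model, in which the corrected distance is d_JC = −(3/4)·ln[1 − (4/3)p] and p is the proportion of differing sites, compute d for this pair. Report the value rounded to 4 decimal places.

The sequences differ at positions 1 (T/C), 6 (G/C).
p = 2/22 = 0.090909.
d = −0.75 · ln(1 − (4/3)·0.090909) = −0.75 · ln(0.878788) = −0.75 · (-0.129212) = 0.0969.

0.0969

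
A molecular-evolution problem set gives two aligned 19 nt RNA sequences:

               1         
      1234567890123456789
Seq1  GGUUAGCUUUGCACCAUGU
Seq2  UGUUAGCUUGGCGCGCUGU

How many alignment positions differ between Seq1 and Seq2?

5

Differing sites — 1:G/U; 10:U/G; 13:A/G; 15:C/G; 16:A/C.
That gives 5 mismatches out of 19 aligned sites, so the Hamming distance is 5.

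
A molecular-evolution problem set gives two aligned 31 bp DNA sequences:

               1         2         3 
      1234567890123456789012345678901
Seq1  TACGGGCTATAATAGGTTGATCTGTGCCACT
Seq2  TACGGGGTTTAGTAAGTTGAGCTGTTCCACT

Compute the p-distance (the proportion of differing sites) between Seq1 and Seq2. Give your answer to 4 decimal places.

0.1935

Differing sites — 7:C/G; 9:A/T; 12:A/G; 15:G/A; 21:T/G; 26:G/T.
There are 6 differences over 31 sites, so p = 6/31 = 0.1935.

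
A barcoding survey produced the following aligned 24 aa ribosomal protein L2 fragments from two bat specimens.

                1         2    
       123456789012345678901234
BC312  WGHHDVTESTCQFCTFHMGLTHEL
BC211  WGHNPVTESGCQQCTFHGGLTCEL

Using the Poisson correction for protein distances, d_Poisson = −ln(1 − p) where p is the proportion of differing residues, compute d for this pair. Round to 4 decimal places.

Mismatches occur at site 4 (H/N), site 5 (D/P), site 10 (T/G), site 13 (F/Q), site 18 (M/G), site 22 (H/C).
p = 6/24 = 0.250000.
d = −ln(1 − 0.250000) = −ln(0.750000) = 0.2877.

0.2877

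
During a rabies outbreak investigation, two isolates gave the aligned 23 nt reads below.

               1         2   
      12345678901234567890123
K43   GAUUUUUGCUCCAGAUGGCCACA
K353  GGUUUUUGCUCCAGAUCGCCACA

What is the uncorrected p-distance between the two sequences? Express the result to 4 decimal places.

0.0870

Mismatches occur at site 2 (A/G), site 17 (G/C).
There are 2 differences over 23 sites, so p = 2/23 = 0.0870.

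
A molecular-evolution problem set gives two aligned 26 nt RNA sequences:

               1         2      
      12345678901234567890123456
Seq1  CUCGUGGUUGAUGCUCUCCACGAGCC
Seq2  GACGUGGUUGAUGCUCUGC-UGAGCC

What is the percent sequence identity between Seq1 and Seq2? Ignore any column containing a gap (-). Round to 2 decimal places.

Excluding the 1 gap column leaves 25 comparable sites.
Mismatches occur at site 1 (C↔G), site 2 (U↔A), site 18 (C↔G), site 21 (C↔U).
21 of the 25 comparable sites match, so the percent identity is 21/25 × 100 = 84.00%.

84.00%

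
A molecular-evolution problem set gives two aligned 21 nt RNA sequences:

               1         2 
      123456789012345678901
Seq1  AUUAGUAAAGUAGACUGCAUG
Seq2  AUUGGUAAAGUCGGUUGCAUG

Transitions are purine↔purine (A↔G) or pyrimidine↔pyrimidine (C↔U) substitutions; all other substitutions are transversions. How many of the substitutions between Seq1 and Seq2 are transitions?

Differing sites — 4:A/G (Ti); 12:A/C (Tv); 14:A/G (Ti); 15:C/U (Ti).
Of the 4 differences, 3 transitions and 1 transversion, so the answer is 3.

3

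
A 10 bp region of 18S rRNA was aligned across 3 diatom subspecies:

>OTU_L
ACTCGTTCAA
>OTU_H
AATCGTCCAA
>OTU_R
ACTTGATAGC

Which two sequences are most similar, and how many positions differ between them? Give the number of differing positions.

Pairwise Hamming distances:
  OTU_L vs OTU_H: 2
  OTU_L vs OTU_R: 5
  OTU_H vs OTU_R: 7
The smallest is 2, between OTU_L and OTU_H.

2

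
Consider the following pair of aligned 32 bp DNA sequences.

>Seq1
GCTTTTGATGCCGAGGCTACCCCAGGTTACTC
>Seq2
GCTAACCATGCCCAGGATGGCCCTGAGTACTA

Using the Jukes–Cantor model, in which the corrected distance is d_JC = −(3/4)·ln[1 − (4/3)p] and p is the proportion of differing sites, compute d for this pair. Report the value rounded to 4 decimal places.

Differing sites — 4:T/A; 5:T/A; 6:T/C; 7:G/C; 13:G/C; 17:C/A; 19:A/G; 20:C/G; 24:A/T; 26:G/A; 27:T/G; 32:C/A.
p = 12/32 = 0.375000.
d = −0.75 · ln(1 − (4/3)·0.375000) = −0.75 · ln(0.500000) = −0.75 · (-0.693147) = 0.5199.

0.5199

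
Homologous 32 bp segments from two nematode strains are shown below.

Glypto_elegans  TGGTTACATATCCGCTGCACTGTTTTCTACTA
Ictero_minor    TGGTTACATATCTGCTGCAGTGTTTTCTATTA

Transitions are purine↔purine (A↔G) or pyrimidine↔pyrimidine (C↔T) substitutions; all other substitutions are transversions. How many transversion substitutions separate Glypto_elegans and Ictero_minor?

The sequences differ at positions 13 (C/T, transition), 20 (C/G, transversion), 30 (C/T, transition).
Of the 3 differences, 2 transitions and 1 transversion, so the answer is 1.

1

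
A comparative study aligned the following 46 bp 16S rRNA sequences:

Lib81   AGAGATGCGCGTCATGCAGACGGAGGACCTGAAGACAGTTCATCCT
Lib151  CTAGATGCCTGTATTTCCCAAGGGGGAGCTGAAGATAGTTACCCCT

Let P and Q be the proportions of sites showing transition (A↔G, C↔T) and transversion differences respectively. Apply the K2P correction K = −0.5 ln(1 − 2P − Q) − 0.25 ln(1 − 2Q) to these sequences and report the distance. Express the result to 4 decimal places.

0.4697

Differing sites — 1:A/C (Tv); 2:G/T (Tv); 9:G/C (Tv); 10:C/T (Ti); 13:C/A (Tv); 14:A/T (Tv); 16:G/T (Tv); 18:A/C (Tv); 19:G/C (Tv); 21:C/A (Tv); 24:A/G (Ti); 28:C/G (Tv); 36:C/T (Ti); 41:C/A (Tv); 42:A/C (Tv); 43:T/C (Ti).
Of the 16 differences, 4 transitions and 12 transversions over 46 sites: P = 4/46 = 0.086957, Q = 12/46 = 0.260870.
d = −0.5·ln(0.565216) − 0.25·ln(0.478260) = −0.5·(-0.570547) − 0.25·(-0.737601) = 0.4697.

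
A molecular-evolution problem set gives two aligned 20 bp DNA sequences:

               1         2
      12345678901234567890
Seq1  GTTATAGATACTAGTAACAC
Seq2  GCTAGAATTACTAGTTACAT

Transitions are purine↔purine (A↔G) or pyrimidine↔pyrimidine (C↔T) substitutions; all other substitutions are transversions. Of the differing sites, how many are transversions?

3

The sequences differ at positions 2 (T/C, transition), 5 (T/G, transversion), 7 (G/A, transition), 8 (A/T, transversion), 16 (A/T, transversion), 20 (C/T, transition).
Of the 6 differences, 3 transitions and 3 transversions, so the answer is 3.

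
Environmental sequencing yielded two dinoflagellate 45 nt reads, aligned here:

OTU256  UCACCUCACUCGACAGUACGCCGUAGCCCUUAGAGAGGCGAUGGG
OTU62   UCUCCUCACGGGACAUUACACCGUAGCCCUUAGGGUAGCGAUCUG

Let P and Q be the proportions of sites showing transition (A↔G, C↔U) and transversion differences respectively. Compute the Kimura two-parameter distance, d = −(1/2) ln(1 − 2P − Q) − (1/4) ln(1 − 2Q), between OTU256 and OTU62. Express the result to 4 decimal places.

Mismatches occur at site 3 (A↔U, transversion), site 10 (U↔G, transversion), site 11 (C↔G, transversion), site 16 (G↔U, transversion), site 20 (G↔A, transition), site 34 (A↔G, transition), site 36 (A↔U, transversion), site 37 (G↔A, transition), site 43 (G↔C, transversion), site 44 (G↔U, transversion).
Of the 10 differences, 3 transitions and 7 transversions over 45 sites: P = 3/45 = 0.066667, Q = 7/45 = 0.155556.
d = −0.5·ln(0.711110) − 0.25·ln(0.688888) = −0.5·(-0.340928) − 0.25·(-0.372677) = 0.2636.

0.2636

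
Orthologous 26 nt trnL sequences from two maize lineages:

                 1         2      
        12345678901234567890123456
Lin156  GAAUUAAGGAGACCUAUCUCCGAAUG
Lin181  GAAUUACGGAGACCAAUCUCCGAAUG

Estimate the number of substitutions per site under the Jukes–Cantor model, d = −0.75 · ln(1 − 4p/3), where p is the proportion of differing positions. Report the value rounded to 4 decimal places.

0.0812

Mismatches occur at site 7 (A/C), site 15 (U/A).
p = 2/26 = 0.076923.
d = −0.75 · ln(1 − (4/3)·0.076923) = −0.75 · ln(0.897436) = −0.75 · (-0.108213) = 0.0812.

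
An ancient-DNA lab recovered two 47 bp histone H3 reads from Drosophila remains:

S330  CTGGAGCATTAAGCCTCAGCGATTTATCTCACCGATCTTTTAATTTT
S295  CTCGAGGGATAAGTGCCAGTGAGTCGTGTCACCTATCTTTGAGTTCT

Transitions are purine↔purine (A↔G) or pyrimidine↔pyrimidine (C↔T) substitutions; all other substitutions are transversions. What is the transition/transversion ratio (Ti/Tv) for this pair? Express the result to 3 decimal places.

The sequences differ at positions 3 (G/C, transversion), 7 (C/G, transversion), 8 (A/G, transition), 9 (T/A, transversion), 14 (C/T, transition), 15 (C/G, transversion), 16 (T/C, transition), 20 (C/T, transition), 23 (T/G, transversion), 25 (T/C, transition), 26 (A/G, transition), 28 (C/G, transversion), 34 (G/T, transversion), 41 (T/G, transversion), 43 (A/G, transition), 46 (T/C, transition).
Of the 16 differences, 8 transitions and 8 transversions, so Ti/Tv = 8/8 = 1.000.

1.000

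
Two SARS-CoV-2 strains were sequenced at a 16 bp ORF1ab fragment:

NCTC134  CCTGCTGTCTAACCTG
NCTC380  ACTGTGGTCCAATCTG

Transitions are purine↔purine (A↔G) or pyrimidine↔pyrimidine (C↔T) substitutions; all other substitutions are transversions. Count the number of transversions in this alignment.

2

Differing sites — 1:C/A (Tv); 5:C/T (Ti); 6:T/G (Tv); 10:T/C (Ti); 13:C/T (Ti).
Of the 5 differences, 3 transitions and 2 transversions, so the answer is 2.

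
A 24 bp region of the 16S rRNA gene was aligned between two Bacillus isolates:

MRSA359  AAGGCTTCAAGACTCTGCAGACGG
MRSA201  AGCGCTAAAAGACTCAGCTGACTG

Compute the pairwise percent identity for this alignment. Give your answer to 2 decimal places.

The sequences differ at positions 2 (A/G), 3 (G/C), 7 (T/A), 8 (C/A), 16 (T/A), 19 (A/T), 23 (G/T).
17 of the 24 sites match, so the percent identity is 17/24 × 100 = 70.83%.

70.83%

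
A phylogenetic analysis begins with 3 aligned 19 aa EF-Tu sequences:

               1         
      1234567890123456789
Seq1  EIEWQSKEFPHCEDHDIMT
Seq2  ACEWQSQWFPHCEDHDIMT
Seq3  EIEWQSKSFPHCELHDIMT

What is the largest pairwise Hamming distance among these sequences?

5

Pairwise Hamming distances:
  Seq1 vs Seq2: 4
  Seq1 vs Seq3: 2
  Seq2 vs Seq3: 5
The largest is 5, between Seq2 and Seq3.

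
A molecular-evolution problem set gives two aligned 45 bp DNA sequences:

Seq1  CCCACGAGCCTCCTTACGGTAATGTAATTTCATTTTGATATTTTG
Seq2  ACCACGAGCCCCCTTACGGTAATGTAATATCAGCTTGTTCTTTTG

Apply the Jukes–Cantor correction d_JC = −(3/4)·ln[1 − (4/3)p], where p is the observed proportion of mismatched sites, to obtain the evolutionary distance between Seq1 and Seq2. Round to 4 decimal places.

The sequences differ at positions 1 (C/A), 11 (T/C), 29 (T/A), 33 (T/G), 34 (T/C), 38 (A/T), 40 (A/C).
p = 7/45 = 0.155556.
d = −0.75 · ln(1 − (4/3)·0.155556) = −0.75 · ln(0.792592) = −0.75 · (-0.232447) = 0.1743.

0.1743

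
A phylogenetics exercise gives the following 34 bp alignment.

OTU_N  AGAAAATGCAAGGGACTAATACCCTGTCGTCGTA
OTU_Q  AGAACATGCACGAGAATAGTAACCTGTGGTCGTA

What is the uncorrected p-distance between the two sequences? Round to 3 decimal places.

Differing sites — 5:A/C; 11:A/C; 13:G/A; 16:C/A; 19:A/G; 22:C/A; 28:C/G.
There are 7 differences over 34 sites, so p = 7/34 = 0.206.

0.206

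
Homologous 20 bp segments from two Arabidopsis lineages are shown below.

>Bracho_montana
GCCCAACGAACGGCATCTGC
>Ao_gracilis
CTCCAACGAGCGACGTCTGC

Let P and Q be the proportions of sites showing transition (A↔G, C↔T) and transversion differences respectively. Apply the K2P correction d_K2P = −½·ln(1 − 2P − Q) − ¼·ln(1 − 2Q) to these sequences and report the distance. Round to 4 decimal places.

The sequences differ at positions 1 (G/C, transversion), 2 (C/T, transition), 10 (A/G, transition), 13 (G/A, transition), 15 (A/G, transition).
Of the 5 differences, 4 transitions and 1 transversion over 20 sites: P = 4/20 = 0.200000, Q = 1/20 = 0.050000.
d = −0.5·ln(0.550000) − 0.25·ln(0.900000) = −0.5·(-0.597837) − 0.25·(-0.105361) = 0.3253.

0.3253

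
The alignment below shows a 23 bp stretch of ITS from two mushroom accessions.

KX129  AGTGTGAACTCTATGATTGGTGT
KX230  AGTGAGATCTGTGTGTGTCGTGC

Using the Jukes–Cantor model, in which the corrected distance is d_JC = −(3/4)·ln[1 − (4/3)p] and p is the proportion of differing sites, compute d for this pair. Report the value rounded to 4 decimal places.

Differing sites — 5:T/A; 8:A/T; 11:C/G; 13:A/G; 16:A/T; 17:T/G; 19:G/C; 23:T/C.
p = 8/23 = 0.347826.
d = −0.75 · ln(1 − (4/3)·0.347826) = −0.75 · ln(0.536232) = −0.75 · (-0.623188) = 0.4674.

0.4674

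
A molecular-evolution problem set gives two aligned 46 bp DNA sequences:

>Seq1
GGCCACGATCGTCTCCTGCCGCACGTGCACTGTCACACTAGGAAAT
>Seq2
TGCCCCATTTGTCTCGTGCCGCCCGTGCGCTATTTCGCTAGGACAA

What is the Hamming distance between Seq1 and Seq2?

The sequences differ at positions 1 (G/T), 5 (A/C), 7 (G/A), 8 (A/T), 10 (C/T), 16 (C/G), 23 (A/C), 29 (A/G), 32 (G/A), 34 (C/T), 35 (A/T), 37 (A/G), 44 (A/C), 46 (T/A).
That gives 14 mismatches out of 46 aligned sites, so the Hamming distance is 14.

14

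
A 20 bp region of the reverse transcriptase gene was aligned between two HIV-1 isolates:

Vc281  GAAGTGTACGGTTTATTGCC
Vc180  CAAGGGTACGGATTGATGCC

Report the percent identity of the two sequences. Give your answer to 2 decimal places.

75.00%

Mismatches occur at site 1 (G↔C), site 5 (T↔G), site 12 (T↔A), site 15 (A↔G), site 16 (T↔A).
15 of the 20 sites match, so the percent identity is 15/20 × 100 = 75.00%.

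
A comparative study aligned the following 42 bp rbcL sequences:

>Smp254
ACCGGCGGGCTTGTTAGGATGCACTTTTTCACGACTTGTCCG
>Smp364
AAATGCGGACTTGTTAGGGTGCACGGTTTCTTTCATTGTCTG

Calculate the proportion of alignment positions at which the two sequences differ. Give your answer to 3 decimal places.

Mismatches occur at site 2 (C↔A), site 3 (C↔A), site 4 (G↔T), site 9 (G↔A), site 19 (A↔G), site 25 (T↔G), site 26 (T↔G), site 31 (A↔T), site 32 (C↔T), site 33 (G↔T), site 34 (A↔C), site 35 (C↔A), site 41 (C↔T).
There are 13 differences over 42 sites, so p = 13/42 = 0.310.

0.310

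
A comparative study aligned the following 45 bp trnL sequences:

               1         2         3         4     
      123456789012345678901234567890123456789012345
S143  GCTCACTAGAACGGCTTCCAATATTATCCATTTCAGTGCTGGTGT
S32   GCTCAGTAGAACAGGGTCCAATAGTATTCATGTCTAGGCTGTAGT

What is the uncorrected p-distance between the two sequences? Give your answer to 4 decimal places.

0.2667

Differing sites — 6:C/G; 13:G/A; 15:C/G; 16:T/G; 24:T/G; 28:C/T; 32:T/G; 35:A/T; 36:G/A; 37:T/G; 42:G/T; 43:T/A.
There are 12 differences over 45 sites, so p = 12/45 = 0.2667.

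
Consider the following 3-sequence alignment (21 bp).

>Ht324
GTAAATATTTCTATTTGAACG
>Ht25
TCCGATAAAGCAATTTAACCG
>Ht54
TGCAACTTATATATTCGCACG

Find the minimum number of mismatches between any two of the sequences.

9

Pairwise Hamming distances:
  Ht324 vs Ht25: 10
  Ht324 vs Ht54: 9
  Ht25 vs Ht54: 12
The smallest is 9, between Ht324 and Ht54.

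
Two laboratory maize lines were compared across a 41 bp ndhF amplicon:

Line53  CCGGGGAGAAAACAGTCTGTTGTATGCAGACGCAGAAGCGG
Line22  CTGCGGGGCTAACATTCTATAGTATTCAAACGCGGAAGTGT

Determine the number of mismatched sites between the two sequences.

13

Differing sites — 2:C/T; 4:G/C; 7:A/G; 9:A/C; 10:A/T; 15:G/T; 19:G/A; 21:T/A; 26:G/T; 29:G/A; 34:A/G; 39:C/T; 41:G/T.
That gives 13 mismatches out of 41 aligned sites, so the Hamming distance is 13.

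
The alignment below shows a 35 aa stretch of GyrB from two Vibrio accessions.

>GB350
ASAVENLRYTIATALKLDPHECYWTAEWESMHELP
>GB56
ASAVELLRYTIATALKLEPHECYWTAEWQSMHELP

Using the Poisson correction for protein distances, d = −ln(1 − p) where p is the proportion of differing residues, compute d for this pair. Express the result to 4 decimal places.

0.0896

Differing sites — 6:N/L; 18:D/E; 29:E/Q.
p = 3/35 = 0.085714.
d = −ln(1 − 0.085714) = −ln(0.914286) = 0.0896.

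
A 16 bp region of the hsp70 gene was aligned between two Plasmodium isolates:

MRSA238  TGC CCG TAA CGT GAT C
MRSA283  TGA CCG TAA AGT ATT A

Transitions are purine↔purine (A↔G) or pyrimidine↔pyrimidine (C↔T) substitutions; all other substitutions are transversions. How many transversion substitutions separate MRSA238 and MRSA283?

4

Mismatches occur at site 3 (C↔A, transversion), site 10 (C↔A, transversion), site 13 (G↔A, transition), site 14 (A↔T, transversion), site 16 (C↔A, transversion).
Of the 5 differences, 1 transition and 4 transversions, so the answer is 4.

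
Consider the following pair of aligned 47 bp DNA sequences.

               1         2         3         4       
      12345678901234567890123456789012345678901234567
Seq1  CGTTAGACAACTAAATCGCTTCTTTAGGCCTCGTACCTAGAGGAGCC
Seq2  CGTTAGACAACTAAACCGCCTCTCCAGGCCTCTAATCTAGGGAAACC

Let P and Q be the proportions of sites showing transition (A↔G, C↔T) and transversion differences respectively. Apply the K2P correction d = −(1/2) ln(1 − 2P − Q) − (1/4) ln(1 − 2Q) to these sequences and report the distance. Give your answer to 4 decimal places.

0.2637

The sequences differ at positions 16 (T/C, transition), 20 (T/C, transition), 24 (T/C, transition), 25 (T/C, transition), 33 (G/T, transversion), 34 (T/A, transversion), 36 (C/T, transition), 41 (A/G, transition), 43 (G/A, transition), 45 (G/A, transition).
Of the 10 differences, 8 transitions and 2 transversions over 47 sites: P = 8/47 = 0.170213, Q = 2/47 = 0.042553.
d = −0.5·ln(0.617021) − 0.25·ln(0.914894) = −0.5·(-0.482852) − 0.25·(-0.088947) = 0.2637.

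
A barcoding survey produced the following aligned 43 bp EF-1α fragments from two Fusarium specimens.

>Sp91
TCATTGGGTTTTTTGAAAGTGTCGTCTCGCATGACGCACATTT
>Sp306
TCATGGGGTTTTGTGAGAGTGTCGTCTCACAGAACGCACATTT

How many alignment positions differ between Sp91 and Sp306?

Mismatches occur at site 5 (T/G), site 13 (T/G), site 17 (A/G), site 29 (G/A), site 32 (T/G), site 33 (G/A).
That gives 6 mismatches out of 43 aligned sites, so the Hamming distance is 6.

6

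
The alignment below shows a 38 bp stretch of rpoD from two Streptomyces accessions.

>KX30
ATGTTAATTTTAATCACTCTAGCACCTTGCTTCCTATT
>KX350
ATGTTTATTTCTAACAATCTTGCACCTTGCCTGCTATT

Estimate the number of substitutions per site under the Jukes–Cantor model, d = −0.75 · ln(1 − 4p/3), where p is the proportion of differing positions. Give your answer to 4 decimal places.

The sequences differ at positions 6 (A/T), 11 (T/C), 12 (A/T), 14 (T/A), 17 (C/A), 21 (A/T), 31 (T/C), 33 (C/G).
p = 8/38 = 0.210526.
d = −0.75 · ln(1 − (4/3)·0.210526) = −0.75 · ln(0.719299) = −0.75 · (-0.329478) = 0.2471.

0.2471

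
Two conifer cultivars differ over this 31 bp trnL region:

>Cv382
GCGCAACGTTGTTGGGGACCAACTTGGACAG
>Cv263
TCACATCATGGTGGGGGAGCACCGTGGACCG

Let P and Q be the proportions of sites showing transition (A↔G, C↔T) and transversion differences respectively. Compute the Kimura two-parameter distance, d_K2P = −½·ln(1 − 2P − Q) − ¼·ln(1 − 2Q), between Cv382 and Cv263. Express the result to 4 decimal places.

Differing sites — 1:G/T (Tv); 3:G/A (Ti); 6:A/T (Tv); 8:G/A (Ti); 10:T/G (Tv); 13:T/G (Tv); 19:C/G (Tv); 22:A/C (Tv); 24:T/G (Tv); 30:A/C (Tv).
Of the 10 differences, 2 transitions and 8 transversions over 31 sites: P = 2/31 = 0.064516, Q = 8/31 = 0.258065.
d = −0.5·ln(0.612903) − 0.25·ln(0.483870) = −0.5·(-0.489549) − 0.25·(-0.725939) = 0.4263.

0.4263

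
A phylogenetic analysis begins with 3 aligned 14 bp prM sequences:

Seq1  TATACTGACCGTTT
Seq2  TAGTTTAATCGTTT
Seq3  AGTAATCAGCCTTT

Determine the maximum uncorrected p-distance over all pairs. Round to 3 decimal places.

Pairwise Hamming distances:
  Seq1 vs Seq2: 5
  Seq1 vs Seq3: 6
  Seq2 vs Seq3: 8
The largest is 8 mismatches, between Seq2 and Seq3; p = 8/14 = 0.571.

0.571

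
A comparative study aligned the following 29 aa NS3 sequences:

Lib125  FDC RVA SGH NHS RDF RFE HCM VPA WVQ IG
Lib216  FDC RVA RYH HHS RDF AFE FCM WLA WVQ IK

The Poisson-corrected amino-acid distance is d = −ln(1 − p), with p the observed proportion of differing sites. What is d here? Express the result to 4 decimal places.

0.3228

Differing sites — 7:S/R; 8:G/Y; 10:N/H; 16:R/A; 19:H/F; 22:V/W; 23:P/L; 29:G/K.
p = 8/29 = 0.275862.
d = −ln(1 − 0.275862) = −ln(0.724138) = 0.3228.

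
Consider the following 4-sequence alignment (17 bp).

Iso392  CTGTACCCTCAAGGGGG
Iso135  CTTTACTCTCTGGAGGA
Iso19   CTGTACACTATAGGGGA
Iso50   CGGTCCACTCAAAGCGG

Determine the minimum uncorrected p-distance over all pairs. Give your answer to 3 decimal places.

Pairwise Hamming distances:
  Iso392 vs Iso135: 6
  Iso392 vs Iso19: 4
  Iso392 vs Iso50: 5
  Iso135 vs Iso19: 5
  Iso135 vs Iso50: 10
  Iso19 vs Iso50: 7
The smallest is 4 mismatches, between Iso392 and Iso19; p = 4/17 = 0.235.

0.235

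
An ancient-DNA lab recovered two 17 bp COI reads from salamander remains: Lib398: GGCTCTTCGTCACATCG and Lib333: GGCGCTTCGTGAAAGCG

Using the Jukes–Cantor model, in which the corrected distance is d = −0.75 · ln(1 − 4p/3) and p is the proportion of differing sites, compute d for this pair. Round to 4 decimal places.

Differing sites — 4:T/G; 11:C/G; 13:C/A; 15:T/G.
p = 4/17 = 0.235294.
d = −0.75 · ln(1 − (4/3)·0.235294) = −0.75 · ln(0.686275) = −0.75 · (-0.376477) = 0.2824.

0.2824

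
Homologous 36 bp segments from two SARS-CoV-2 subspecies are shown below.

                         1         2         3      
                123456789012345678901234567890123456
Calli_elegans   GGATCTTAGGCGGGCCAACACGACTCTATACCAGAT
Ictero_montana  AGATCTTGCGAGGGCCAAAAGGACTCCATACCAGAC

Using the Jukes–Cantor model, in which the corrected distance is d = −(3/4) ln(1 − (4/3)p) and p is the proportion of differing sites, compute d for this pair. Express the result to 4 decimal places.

Mismatches occur at site 1 (G↔A), site 8 (A↔G), site 9 (G↔C), site 11 (C↔A), site 19 (C↔A), site 21 (C↔G), site 27 (T↔C), site 36 (T↔C).
p = 8/36 = 0.222222.
d = −0.75 · ln(1 − (4/3)·0.222222) = −0.75 · ln(0.703704) = −0.75 · (-0.351397) = 0.2635.

0.2635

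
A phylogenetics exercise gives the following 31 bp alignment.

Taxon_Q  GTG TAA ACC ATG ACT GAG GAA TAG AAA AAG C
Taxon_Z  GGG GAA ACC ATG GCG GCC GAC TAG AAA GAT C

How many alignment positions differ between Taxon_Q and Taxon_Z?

The sequences differ at positions 2 (T/G), 4 (T/G), 13 (A/G), 15 (T/G), 17 (A/C), 18 (G/C), 21 (A/C), 28 (A/G), 30 (G/T).
That gives 9 mismatches out of 31 aligned sites, so the Hamming distance is 9.

9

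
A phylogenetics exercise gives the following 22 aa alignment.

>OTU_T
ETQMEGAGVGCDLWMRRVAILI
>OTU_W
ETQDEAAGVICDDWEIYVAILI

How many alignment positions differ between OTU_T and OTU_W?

The sequences differ at positions 4 (M/D), 6 (G/A), 10 (G/I), 13 (L/D), 15 (M/E), 16 (R/I), 17 (R/Y).
That gives 7 mismatches out of 22 aligned sites, so the Hamming distance is 7.

7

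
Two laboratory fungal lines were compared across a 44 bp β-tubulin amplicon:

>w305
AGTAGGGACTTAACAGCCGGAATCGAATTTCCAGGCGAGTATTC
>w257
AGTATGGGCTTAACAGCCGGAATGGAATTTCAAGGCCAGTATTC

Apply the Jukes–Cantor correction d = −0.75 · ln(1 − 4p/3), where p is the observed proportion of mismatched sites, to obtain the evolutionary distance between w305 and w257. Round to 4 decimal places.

Differing sites — 5:G/T; 8:A/G; 24:C/G; 32:C/A; 37:G/C.
p = 5/44 = 0.113636.
d = −0.75 · ln(1 − (4/3)·0.113636) = −0.75 · ln(0.848485) = −0.75 · (-0.164303) = 0.1232.

0.1232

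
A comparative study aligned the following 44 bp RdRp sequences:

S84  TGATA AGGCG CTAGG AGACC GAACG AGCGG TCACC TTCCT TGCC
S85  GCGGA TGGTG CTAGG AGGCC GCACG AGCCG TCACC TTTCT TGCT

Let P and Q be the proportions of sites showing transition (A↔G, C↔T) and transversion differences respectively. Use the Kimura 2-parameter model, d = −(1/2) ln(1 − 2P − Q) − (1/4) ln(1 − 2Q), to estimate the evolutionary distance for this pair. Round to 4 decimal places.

0.3056

Differing sites — 1:T/G (Tv); 2:G/C (Tv); 3:A/G (Ti); 4:T/G (Tv); 6:A/T (Tv); 9:C/T (Ti); 18:A/G (Ti); 22:A/C (Tv); 29:G/C (Tv); 38:C/T (Ti); 44:C/T (Ti).
Of the 11 differences, 5 transitions and 6 transversions over 44 sites: P = 5/44 = 0.113636, Q = 6/44 = 0.136364.
d = −0.5·ln(0.636364) − 0.25·ln(0.727272) = −0.5·(-0.451985) − 0.25·(-0.318455) = 0.3056.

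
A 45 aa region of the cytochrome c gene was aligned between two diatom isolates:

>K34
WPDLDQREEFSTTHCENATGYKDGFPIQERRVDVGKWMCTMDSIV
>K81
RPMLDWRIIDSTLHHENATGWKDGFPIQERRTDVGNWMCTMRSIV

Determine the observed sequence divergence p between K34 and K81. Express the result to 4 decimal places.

0.2667

Differing sites — 1:W/R; 3:D/M; 6:Q/W; 8:E/I; 9:E/I; 10:F/D; 13:T/L; 15:C/H; 21:Y/W; 32:V/T; 36:K/N; 42:D/R.
There are 12 differences over 45 sites, so p = 12/45 = 0.2667.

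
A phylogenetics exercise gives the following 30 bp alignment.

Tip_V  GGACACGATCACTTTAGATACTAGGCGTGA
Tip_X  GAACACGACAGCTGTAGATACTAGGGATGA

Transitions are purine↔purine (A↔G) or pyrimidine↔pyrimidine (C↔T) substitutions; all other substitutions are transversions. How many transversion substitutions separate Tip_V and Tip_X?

The sequences differ at positions 2 (G/A, transition), 9 (T/C, transition), 10 (C/A, transversion), 11 (A/G, transition), 14 (T/G, transversion), 26 (C/G, transversion), 27 (G/A, transition).
Of the 7 differences, 4 transitions and 3 transversions, so the answer is 3.

3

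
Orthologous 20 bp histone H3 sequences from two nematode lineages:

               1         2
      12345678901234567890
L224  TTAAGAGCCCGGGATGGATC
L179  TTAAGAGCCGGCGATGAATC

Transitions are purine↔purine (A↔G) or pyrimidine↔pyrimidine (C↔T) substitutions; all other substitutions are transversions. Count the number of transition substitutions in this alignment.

1

The sequences differ at positions 10 (C/G, transversion), 12 (G/C, transversion), 17 (G/A, transition).
Of the 3 differences, 1 transition and 2 transversions, so the answer is 1.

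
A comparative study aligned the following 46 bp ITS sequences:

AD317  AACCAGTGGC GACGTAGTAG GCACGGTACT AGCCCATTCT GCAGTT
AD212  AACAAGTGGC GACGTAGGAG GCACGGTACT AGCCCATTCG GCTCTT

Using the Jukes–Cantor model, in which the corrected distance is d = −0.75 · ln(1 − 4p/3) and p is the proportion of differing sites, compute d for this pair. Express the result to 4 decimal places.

Differing sites — 4:C/A; 18:T/G; 40:T/G; 43:A/T; 44:G/C.
p = 5/46 = 0.108696.
d = −0.75 · ln(1 − (4/3)·0.108696) = −0.75 · ln(0.855072) = −0.75 · (-0.156570) = 0.1174.

0.1174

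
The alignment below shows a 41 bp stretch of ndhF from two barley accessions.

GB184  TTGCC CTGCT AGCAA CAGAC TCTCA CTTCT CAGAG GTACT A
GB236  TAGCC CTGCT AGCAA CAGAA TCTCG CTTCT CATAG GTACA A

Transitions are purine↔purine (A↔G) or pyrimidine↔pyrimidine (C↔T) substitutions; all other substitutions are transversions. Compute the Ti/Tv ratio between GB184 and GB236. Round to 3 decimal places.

The sequences differ at positions 2 (T/A, transversion), 20 (C/A, transversion), 25 (A/G, transition), 33 (G/T, transversion), 40 (T/A, transversion).
Of the 5 differences, 1 transition and 4 transversions, so Ti/Tv = 1/4 = 0.250.

0.250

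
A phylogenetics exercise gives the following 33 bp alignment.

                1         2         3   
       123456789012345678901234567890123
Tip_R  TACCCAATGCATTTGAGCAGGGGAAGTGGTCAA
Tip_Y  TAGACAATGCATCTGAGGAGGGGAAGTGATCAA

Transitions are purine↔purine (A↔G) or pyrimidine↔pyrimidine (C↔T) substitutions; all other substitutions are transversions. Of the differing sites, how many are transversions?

The sequences differ at positions 3 (C/G, transversion), 4 (C/A, transversion), 13 (T/C, transition), 18 (C/G, transversion), 29 (G/A, transition).
Of the 5 differences, 2 transitions and 3 transversions, so the answer is 3.

3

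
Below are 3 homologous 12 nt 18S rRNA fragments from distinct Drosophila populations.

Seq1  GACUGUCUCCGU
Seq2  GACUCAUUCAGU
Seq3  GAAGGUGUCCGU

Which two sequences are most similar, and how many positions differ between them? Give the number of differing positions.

3

Pairwise Hamming distances:
  Seq1 vs Seq2: 4
  Seq1 vs Seq3: 3
  Seq2 vs Seq3: 6
The smallest is 3, between Seq1 and Seq3.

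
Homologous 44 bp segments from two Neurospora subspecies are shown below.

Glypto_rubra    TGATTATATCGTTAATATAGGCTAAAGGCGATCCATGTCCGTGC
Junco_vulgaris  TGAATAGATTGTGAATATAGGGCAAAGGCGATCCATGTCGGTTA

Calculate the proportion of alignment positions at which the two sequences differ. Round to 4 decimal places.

Differing sites — 4:T/A; 7:T/G; 10:C/T; 13:T/G; 22:C/G; 23:T/C; 40:C/G; 43:G/T; 44:C/A.
There are 9 differences over 44 sites, so p = 9/44 = 0.2045.

0.2045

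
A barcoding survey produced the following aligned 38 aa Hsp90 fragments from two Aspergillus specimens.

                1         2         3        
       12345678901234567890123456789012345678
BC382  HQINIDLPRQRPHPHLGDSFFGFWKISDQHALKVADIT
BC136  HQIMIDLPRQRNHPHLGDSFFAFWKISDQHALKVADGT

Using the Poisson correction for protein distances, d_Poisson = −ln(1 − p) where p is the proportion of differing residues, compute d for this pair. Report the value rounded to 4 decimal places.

0.1112

Mismatches occur at site 4 (N↔M), site 12 (P↔N), site 22 (G↔A), site 37 (I↔G).
p = 4/38 = 0.105263.
d = −ln(1 − 0.105263) = −ln(0.894737) = 0.1112.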